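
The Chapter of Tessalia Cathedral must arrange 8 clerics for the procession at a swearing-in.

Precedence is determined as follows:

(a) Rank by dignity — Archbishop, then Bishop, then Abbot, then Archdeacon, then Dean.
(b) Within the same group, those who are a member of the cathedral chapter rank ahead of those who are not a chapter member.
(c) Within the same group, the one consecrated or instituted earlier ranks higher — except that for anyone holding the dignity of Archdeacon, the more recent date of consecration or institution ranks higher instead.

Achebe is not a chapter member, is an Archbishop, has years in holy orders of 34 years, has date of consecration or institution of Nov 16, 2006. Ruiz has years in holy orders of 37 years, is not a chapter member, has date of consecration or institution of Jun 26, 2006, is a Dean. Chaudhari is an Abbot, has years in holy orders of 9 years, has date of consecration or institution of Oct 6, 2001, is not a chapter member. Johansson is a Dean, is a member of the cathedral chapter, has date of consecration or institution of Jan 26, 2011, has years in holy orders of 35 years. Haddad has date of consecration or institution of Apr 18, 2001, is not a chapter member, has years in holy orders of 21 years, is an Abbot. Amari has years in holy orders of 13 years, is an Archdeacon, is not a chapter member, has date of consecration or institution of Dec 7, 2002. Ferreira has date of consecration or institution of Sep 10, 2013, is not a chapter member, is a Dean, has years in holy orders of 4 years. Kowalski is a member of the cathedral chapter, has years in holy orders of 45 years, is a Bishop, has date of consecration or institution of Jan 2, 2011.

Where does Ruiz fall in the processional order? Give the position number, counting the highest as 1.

7

By dignity: Achebe (Archbishop); then Kowalski (Bishop); then Haddad and Chaudhari (Abbot); then Amari (Archdeacon); then Johansson, Ruiz and Ferreira (Dean).
Haddad and Chaudhari are each not a chapter member, so the next rule applies.
Among Haddad and Chaudhari, by date of consecration or institution (earlier first): Haddad (Apr 18, 2001) before Chaudhari (Oct 6, 2001).
Among Johansson, Ruiz and Ferreira, a member of the cathedral chapter before not a chapter member: Johansson (a member of the cathedral chapter) before Ruiz and Ferreira (not a chapter member).
Among Ruiz and Ferreira, by date of consecration or institution (earlier first): Ruiz (Jun 26, 2006) before Ferreira (Sep 10, 2013).
Order: Achebe, Kowalski, Haddad, Chaudhari, Amari, Johansson, Ruiz, Ferreira. So position 7.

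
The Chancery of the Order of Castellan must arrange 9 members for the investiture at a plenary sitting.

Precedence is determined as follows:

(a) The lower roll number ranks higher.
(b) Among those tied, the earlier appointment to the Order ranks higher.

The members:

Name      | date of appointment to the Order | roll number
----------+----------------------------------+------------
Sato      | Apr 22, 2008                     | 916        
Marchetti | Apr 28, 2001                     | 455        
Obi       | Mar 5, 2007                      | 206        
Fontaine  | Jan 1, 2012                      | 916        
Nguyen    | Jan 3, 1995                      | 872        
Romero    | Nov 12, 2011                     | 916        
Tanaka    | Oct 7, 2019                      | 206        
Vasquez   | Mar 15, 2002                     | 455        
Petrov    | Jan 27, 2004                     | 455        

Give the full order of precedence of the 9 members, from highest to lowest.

By roll number (lower first): Obi and Tanaka (both 206); then Marchetti, Vasquez and Petrov (each 455); then Nguyen (872); then Sato, Romero and Fontaine (each 916).
Among Obi and Tanaka, by date of appointment to the Order (earlier first): Obi (Mar 5, 2007) before Tanaka (Oct 7, 2019).
Among Marchetti, Vasquez and Petrov, by date of appointment to the Order (earlier first): Marchetti (Apr 28, 2001) before Vasquez (Mar 15, 2002) before Petrov (Jan 27, 2004).
Among Sato, Romero and Fontaine, by date of appointment to the Order (earlier first): Sato (Apr 22, 2008) before Romero (Nov 12, 2011) before Fontaine (Jan 1, 2012).
Full order: Obi, Tanaka, Marchetti, Vasquez, Petrov, Nguyen, Sato, Romero, Fontaine.

Obi, Tanaka, Marchetti, Vasquez, Petrov, Nguyen, Sato, Romero, Fontaine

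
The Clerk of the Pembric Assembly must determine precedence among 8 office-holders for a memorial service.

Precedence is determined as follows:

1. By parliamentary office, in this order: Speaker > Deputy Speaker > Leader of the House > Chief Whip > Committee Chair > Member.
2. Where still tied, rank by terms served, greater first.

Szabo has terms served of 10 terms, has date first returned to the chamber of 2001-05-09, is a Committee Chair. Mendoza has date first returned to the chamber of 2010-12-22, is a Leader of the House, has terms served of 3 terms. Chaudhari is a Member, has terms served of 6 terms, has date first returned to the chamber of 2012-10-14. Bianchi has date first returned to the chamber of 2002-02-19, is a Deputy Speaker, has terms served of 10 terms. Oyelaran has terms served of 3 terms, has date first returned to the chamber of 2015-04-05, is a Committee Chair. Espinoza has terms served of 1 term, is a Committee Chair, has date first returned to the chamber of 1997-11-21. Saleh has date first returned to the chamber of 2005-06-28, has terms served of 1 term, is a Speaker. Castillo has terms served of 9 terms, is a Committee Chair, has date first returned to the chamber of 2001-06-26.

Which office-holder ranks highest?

By parliamentary office: Saleh (Speaker); then Bianchi (Deputy Speaker); then Mendoza (Leader of the House); then Szabo, Castillo, Oyelaran and Espinoza (Committee Chair); then Chaudhari (Member).
Among Szabo, Castillo, Oyelaran and Espinoza, by terms served (higher first): Szabo (10 terms) before Castillo (9 terms) before Oyelaran (3 terms) before Espinoza (1 term).
Order: Saleh, Bianchi, Mendoza, Szabo, Castillo, Oyelaran, Espinoza, Chaudhari.

Saleh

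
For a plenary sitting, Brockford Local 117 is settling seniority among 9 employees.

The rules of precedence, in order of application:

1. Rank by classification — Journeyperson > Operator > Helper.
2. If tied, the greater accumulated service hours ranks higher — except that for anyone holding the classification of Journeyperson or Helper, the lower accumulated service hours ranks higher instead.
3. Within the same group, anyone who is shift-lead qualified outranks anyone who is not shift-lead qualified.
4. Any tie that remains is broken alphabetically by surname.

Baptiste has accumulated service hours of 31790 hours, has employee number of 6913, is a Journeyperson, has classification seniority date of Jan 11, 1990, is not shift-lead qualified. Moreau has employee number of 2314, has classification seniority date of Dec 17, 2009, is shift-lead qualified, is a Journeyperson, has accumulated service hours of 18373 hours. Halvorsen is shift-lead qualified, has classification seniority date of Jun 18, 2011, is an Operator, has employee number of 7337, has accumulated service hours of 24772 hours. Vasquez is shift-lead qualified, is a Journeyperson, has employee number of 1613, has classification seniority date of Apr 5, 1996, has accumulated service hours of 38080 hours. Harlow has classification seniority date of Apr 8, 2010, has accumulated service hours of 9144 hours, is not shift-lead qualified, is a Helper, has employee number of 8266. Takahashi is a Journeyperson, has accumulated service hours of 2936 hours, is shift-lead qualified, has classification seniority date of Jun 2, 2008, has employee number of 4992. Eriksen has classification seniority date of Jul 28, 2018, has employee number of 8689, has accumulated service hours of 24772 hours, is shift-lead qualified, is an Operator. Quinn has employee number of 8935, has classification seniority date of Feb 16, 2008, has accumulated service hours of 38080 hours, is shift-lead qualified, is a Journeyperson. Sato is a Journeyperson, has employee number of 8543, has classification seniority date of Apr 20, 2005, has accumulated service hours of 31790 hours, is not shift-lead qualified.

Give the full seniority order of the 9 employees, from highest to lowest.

By classification: Takahashi, Moreau, Baptiste, Sato, Quinn and Vasquez (Journeyperson); then Eriksen and Halvorsen (Operator); then Harlow (Helper).
Among Takahashi, Moreau, Baptiste, Sato, Quinn and Vasquez, by accumulated service hours (lower first) (reversed rule for this group): Takahashi (2936 hours) before Moreau (18373 hours) before Baptiste and Sato (31790 hours) before Quinn and Vasquez (38080 hours).
Baptiste and Sato are each not shift-lead qualified, so the next rule applies.
Among Baptiste and Sato, alphabetically by surname: Baptiste before Sato.
Quinn and Vasquez are each shift-lead qualified, so the next rule applies.
Among Quinn and Vasquez, alphabetically by surname: Quinn before Vasquez.
Eriksen and Halvorsen both have accumulated service hours 24772 hours, so the next rule applies.
Eriksen and Halvorsen are each shift-lead qualified, so the next rule applies.
Among Eriksen and Halvorsen, alphabetically by surname: Eriksen before Halvorsen.
Full order: Takahashi, Moreau, Baptiste, Sato, Quinn, Vasquez, Eriksen, Halvorsen, Harlow.

Takahashi, Moreau, Baptiste, Sato, Quinn, Vasquez, Eriksen, Halvorsen, Harlow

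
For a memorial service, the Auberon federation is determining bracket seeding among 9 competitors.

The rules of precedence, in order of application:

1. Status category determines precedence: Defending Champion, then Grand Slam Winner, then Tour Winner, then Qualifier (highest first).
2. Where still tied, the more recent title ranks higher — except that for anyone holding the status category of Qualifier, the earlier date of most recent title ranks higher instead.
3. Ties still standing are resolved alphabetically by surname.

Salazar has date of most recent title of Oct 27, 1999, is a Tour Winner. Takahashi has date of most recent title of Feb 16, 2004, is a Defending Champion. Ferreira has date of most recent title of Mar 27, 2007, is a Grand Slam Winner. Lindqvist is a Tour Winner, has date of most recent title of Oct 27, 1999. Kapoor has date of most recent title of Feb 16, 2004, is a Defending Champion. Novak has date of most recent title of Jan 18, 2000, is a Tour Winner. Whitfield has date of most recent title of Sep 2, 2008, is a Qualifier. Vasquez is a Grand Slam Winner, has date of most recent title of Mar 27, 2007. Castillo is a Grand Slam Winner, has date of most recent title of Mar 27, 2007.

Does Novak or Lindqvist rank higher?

By status category: Kapoor and Takahashi (Defending Champion); then Castillo, Ferreira and Vasquez (Grand Slam Winner); then Novak, Lindqvist and Salazar (Tour Winner); then Whitfield (Qualifier).
Kapoor and Takahashi both have date of most recent title Feb 16, 2004, so the next rule applies.
Among Kapoor and Takahashi, alphabetically by surname: Kapoor before Takahashi.
Castillo, Ferreira and Vasquez all have date of most recent title Mar 27, 2007, so the next rule applies.
Among Castillo, Ferreira and Vasquez, alphabetically by surname: Castillo before Ferreira before Vasquez.
Among Novak, Lindqvist and Salazar, by date of most recent title (later first): Novak (Jan 18, 2000) before Lindqvist and Salazar (Oct 27, 1999).
Among Lindqvist and Salazar, alphabetically by surname: Lindqvist before Salazar.
So Novak takes precedence.

Novak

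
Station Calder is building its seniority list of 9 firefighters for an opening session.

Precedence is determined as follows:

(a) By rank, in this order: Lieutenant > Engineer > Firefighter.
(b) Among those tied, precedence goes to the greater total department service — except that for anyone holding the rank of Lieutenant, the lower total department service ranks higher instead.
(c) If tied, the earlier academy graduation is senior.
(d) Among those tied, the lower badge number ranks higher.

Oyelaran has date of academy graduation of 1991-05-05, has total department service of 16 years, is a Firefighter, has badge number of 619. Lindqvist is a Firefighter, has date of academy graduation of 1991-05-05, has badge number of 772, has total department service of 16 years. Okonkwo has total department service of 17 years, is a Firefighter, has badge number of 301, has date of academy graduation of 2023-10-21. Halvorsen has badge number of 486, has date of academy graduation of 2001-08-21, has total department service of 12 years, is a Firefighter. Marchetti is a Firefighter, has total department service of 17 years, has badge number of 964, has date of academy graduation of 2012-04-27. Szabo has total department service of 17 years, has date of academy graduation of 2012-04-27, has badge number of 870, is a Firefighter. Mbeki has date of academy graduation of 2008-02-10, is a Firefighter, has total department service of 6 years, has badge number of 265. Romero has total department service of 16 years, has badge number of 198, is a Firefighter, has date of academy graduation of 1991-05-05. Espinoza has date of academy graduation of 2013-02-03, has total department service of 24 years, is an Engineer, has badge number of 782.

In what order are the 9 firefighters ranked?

By rank: Espinoza (Engineer); then Szabo, Marchetti, Okonkwo, Romero, Oyelaran, Lindqvist, Halvorsen and Mbeki (Firefighter).
Among Szabo, Marchetti, Okonkwo, Romero, Oyelaran, Lindqvist, Halvorsen and Mbeki, by total department service (higher first): Szabo, Marchetti and Okonkwo (17 years) before Romero, Oyelaran and Lindqvist (16 years) before Halvorsen (12 years) before Mbeki (6 years).
Among Szabo, Marchetti and Okonkwo, by date of academy graduation (earlier first): Szabo and Marchetti (2012-04-27) before Okonkwo (2023-10-21).
Among Szabo and Marchetti, by badge number (lower first): Szabo (870) before Marchetti (964).
Romero, Oyelaran and Lindqvist all have date of academy graduation 1991-05-05, so the next rule applies.
Among Romero, Oyelaran and Lindqvist, by badge number (lower first): Romero (198) before Oyelaran (619) before Lindqvist (772).
Full order: Espinoza, Szabo, Marchetti, Okonkwo, Romero, Oyelaran, Lindqvist, Halvorsen, Mbeki.

Espinoza, Szabo, Marchetti, Okonkwo, Romero, Oyelaran, Lindqvist, Halvorsen, Mbeki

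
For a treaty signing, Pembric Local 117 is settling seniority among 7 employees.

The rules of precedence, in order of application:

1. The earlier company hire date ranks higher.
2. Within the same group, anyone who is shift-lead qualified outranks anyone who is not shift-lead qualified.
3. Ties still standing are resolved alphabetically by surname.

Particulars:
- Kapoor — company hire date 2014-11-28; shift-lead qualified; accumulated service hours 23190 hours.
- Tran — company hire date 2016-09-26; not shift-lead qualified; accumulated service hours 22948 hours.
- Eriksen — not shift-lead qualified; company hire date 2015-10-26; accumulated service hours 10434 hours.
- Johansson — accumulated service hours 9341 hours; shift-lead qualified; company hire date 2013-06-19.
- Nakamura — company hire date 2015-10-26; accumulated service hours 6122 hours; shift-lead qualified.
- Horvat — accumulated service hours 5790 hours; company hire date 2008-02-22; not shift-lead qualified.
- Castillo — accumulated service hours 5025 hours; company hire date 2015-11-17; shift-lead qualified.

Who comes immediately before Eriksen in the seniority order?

By company hire date (earlier first): Horvat (2008-02-22); then Johansson (2013-06-19); then Kapoor (2014-11-28); then Nakamura and Eriksen (both 2015-10-26); then Castillo (2015-11-17); then Tran (2016-09-26).
Among Nakamura and Eriksen, shift-lead qualified before not shift-lead qualified: Nakamura (shift-lead qualified) before Eriksen (not shift-lead qualified).
Order: Horvat, Johansson, Kapoor, Nakamura, Eriksen, Castillo, Tran.

Nakamura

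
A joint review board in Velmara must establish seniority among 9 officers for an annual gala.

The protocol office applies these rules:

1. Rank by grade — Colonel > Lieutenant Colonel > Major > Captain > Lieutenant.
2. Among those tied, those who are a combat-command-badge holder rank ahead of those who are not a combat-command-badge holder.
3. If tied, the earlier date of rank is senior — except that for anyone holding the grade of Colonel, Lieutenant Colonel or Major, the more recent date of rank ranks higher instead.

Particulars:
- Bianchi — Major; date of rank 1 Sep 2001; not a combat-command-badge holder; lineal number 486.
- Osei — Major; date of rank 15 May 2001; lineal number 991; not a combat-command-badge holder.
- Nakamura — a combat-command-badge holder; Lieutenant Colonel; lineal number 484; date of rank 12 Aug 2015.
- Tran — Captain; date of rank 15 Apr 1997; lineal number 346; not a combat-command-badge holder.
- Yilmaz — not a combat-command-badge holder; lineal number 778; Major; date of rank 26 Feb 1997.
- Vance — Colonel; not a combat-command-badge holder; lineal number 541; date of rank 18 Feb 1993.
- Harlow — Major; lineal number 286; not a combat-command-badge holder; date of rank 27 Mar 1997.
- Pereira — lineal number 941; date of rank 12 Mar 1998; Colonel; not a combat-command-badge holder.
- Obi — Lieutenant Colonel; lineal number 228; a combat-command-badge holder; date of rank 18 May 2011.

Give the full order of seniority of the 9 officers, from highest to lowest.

Pereira, Vance, Nakamura, Obi, Bianchi, Osei, Harlow, Yilmaz, Tran

By grade: Pereira and Vance (Colonel); then Nakamura and Obi (Lieutenant Colonel); then Bianchi, Osei, Harlow and Yilmaz (Major); then Tran (Captain).
Pereira and Vance are each not a combat-command-badge holder, so the next rule applies.
Among Pereira and Vance, by date of rank (later first) (reversed rule for this group): Pereira (12 Mar 1998) before Vance (18 Feb 1993).
Nakamura and Obi are each a combat-command-badge holder, so the next rule applies.
Among Nakamura and Obi, by date of rank (later first) (reversed rule for this group): Nakamura (12 Aug 2015) before Obi (18 May 2011).
Bianchi, Osei, Harlow and Yilmaz are each not a combat-command-badge holder, so the next rule applies.
Among Bianchi, Osei, Harlow and Yilmaz, by date of rank (later first) (reversed rule for this group): Bianchi (1 Sep 2001) before Osei (15 May 2001) before Harlow (27 Mar 1997) before Yilmaz (26 Feb 1997).
Full order: Pereira, Vance, Nakamura, Obi, Bianchi, Osei, Harlow, Yilmaz, Tran.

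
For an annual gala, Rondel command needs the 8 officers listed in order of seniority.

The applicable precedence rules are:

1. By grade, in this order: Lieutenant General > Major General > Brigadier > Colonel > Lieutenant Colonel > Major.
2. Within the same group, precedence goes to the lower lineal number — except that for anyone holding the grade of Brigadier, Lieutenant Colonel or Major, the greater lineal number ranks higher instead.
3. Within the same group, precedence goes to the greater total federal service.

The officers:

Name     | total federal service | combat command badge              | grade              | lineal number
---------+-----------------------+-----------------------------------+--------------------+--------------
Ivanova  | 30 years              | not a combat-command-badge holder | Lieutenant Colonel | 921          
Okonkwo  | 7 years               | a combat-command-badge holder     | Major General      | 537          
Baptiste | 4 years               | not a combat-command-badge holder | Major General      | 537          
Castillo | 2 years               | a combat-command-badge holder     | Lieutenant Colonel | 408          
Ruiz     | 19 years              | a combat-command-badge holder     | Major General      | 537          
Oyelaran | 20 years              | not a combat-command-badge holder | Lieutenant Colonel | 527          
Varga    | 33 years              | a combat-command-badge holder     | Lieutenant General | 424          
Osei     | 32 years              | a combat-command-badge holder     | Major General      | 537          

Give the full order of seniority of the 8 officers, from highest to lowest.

Varga, Osei, Ruiz, Okonkwo, Baptiste, Ivanova, Oyelaran, Castillo

By grade: Varga (Lieutenant General); then Osei, Ruiz, Okonkwo and Baptiste (Major General); then Ivanova, Oyelaran and Castillo (Lieutenant Colonel).
Osei, Ruiz, Okonkwo and Baptiste all have lineal number 537, so the next rule applies.
Among Osei, Ruiz, Okonkwo and Baptiste, by total federal service (higher first): Osei (32 years) before Ruiz (19 years) before Okonkwo (7 years) before Baptiste (4 years).
Among Ivanova, Oyelaran and Castillo, by lineal number (higher first) (reversed rule for this group): Ivanova (921) before Oyelaran (527) before Castillo (408).
Full order: Varga, Osei, Ruiz, Okonkwo, Baptiste, Ivanova, Oyelaran, Castillo.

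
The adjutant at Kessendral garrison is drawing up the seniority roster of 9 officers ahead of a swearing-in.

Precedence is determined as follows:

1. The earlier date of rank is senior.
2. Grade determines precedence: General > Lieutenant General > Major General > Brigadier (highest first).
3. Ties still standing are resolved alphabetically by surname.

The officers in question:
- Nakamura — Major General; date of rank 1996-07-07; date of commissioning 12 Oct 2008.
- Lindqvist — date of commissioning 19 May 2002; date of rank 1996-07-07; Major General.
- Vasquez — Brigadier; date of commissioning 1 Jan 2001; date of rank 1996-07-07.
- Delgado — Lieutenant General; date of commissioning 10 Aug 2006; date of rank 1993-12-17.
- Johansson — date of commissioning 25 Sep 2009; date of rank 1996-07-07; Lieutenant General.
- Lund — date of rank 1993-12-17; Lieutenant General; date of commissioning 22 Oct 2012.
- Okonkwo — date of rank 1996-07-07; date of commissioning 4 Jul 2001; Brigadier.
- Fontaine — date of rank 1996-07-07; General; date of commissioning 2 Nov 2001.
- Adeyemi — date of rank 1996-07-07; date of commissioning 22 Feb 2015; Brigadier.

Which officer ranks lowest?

Vasquez

By date of rank (earlier first): Delgado and Lund (both 1993-12-17); then Fontaine, Johansson, Lindqvist, Nakamura, Adeyemi, Okonkwo and Vasquez (each 1996-07-07).
Delgado and Lund are each Lieutenant General, so the next rule applies.
Among Delgado and Lund, alphabetically by surname: Delgado before Lund.
Among Fontaine, Johansson, Lindqvist, Nakamura, Adeyemi, Okonkwo and Vasquez, by grade: Fontaine (General) before Johansson (Lieutenant General) before Lindqvist and Nakamura (Major General) before Adeyemi, Okonkwo and Vasquez (Brigadier).
Among Lindqvist and Nakamura, alphabetically by surname: Lindqvist before Nakamura.
Among Adeyemi, Okonkwo and Vasquez, alphabetically by surname: Adeyemi before Okonkwo before Vasquez.
Order: Delgado, Lund, Fontaine, Johansson, Lindqvist, Nakamura, Adeyemi, Okonkwo, Vasquez.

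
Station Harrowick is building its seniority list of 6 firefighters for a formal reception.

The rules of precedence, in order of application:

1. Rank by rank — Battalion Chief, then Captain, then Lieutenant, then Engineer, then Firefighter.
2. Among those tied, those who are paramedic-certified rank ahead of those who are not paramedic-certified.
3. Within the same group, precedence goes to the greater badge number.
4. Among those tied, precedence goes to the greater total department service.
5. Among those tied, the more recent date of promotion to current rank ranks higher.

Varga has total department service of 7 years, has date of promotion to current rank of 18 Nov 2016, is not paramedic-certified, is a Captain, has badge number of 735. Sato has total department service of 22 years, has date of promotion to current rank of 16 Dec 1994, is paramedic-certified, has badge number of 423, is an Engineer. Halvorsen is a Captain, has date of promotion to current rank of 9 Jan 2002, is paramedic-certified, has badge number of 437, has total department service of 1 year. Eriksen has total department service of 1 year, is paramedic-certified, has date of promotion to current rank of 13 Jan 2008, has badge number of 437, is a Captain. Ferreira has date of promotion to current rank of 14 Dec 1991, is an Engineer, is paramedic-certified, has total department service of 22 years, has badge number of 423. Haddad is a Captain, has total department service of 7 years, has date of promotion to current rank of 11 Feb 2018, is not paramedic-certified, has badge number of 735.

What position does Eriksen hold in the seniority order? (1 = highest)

By rank: Eriksen, Halvorsen, Haddad and Varga (Captain); then Sato and Ferreira (Engineer).
Among Eriksen, Halvorsen, Haddad and Varga, paramedic-certified before not paramedic-certified: Eriksen and Halvorsen (paramedic-certified) before Haddad and Varga (not paramedic-certified).
Eriksen and Halvorsen both have badge number 437, so the next rule applies.
Eriksen and Halvorsen both have total department service 1 year, so the next rule applies.
Among Eriksen and Halvorsen, by date of promotion to current rank (later first): Eriksen (13 Jan 2008) before Halvorsen (9 Jan 2002).
Haddad and Varga both have badge number 735, so the next rule applies.
Haddad and Varga both have total department service 7 years, so the next rule applies.
Among Haddad and Varga, by date of promotion to current rank (later first): Haddad (11 Feb 2018) before Varga (18 Nov 2016).
Sato and Ferreira are each paramedic-certified, so the next rule applies.
Sato and Ferreira both have badge number 423, so the next rule applies.
Sato and Ferreira both have total department service 22 years, so the next rule applies.
Among Sato and Ferreira, by date of promotion to current rank (later first): Sato (16 Dec 1994) before Ferreira (14 Dec 1991).
Order: Eriksen, Halvorsen, Haddad, Varga, Sato, Ferreira. So position 1.

1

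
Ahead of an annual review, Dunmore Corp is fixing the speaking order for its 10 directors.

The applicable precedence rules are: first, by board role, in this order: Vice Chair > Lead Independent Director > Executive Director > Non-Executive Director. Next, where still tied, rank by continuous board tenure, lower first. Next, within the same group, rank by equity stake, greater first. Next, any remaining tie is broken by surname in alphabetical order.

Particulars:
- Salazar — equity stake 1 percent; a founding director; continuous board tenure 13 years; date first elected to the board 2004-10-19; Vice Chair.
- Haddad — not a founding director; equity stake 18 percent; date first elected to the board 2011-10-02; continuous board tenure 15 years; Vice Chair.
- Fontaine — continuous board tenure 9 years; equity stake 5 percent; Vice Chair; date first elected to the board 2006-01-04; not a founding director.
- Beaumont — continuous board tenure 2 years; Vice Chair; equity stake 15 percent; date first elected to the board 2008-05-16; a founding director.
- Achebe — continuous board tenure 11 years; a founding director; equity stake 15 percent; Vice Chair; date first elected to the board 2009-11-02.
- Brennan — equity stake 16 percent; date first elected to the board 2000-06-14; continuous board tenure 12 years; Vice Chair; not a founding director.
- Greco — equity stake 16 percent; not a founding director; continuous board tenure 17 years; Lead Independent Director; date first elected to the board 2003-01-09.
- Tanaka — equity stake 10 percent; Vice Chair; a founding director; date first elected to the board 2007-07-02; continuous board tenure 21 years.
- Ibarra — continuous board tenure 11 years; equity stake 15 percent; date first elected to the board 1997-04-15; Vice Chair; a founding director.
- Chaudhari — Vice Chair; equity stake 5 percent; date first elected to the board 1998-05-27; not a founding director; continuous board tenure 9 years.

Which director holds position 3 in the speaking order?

By board role: Beaumont, Chaudhari, Fontaine, Achebe, Ibarra, Brennan, Salazar, Haddad and Tanaka (Vice Chair); then Greco (Lead Independent Director).
Among Beaumont, Chaudhari, Fontaine, Achebe, Ibarra, Brennan, Salazar, Haddad and Tanaka, by continuous board tenure (lower first): Beaumont (2 years) before Chaudhari and Fontaine (9 years) before Achebe and Ibarra (11 years) before Brennan (12 years) before Salazar (13 years) before Haddad (15 years) before Tanaka (21 years).
Chaudhari and Fontaine both have equity stake 5 percent, so the next rule applies.
Among Chaudhari and Fontaine, alphabetically by surname: Chaudhari before Fontaine.
Achebe and Ibarra both have equity stake 15 percent, so the next rule applies.
Among Achebe and Ibarra, alphabetically by surname: Achebe before Ibarra.
Order: Beaumont, Chaudhari, Fontaine, Achebe, Ibarra, Brennan, Salazar, Haddad, Tanaka, Greco.

Fontaine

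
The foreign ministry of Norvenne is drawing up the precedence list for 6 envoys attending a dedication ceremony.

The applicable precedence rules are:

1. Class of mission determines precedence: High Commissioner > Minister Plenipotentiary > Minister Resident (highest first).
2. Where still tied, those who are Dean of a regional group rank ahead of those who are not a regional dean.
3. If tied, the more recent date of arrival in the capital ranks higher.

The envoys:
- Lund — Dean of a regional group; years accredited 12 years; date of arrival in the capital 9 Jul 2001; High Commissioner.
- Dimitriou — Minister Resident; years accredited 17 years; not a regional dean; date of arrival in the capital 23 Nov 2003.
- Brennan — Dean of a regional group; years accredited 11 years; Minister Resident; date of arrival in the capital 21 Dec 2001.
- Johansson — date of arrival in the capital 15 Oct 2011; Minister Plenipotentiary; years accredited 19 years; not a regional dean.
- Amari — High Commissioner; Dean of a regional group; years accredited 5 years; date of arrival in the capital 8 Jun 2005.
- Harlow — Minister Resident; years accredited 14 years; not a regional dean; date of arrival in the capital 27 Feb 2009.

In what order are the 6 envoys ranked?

Amari, Lund, Johansson, Brennan, Harlow, Dimitriou

By class of mission: Amari and Lund (High Commissioner); then Johansson (Minister Plenipotentiary); then Brennan, Harlow and Dimitriou (Minister Resident).
Amari and Lund are each Dean of a regional group, so the next rule applies.
Among Amari and Lund, by date of arrival in the capital (later first): Amari (8 Jun 2005) before Lund (9 Jul 2001).
Among Brennan, Harlow and Dimitriou, Dean of a regional group before not a regional dean: Brennan (Dean of a regional group) before Harlow and Dimitriou (not a regional dean).
Among Harlow and Dimitriou, by date of arrival in the capital (later first): Harlow (27 Feb 2009) before Dimitriou (23 Nov 2003).
Full order: Amari, Lund, Johansson, Brennan, Harlow, Dimitriou.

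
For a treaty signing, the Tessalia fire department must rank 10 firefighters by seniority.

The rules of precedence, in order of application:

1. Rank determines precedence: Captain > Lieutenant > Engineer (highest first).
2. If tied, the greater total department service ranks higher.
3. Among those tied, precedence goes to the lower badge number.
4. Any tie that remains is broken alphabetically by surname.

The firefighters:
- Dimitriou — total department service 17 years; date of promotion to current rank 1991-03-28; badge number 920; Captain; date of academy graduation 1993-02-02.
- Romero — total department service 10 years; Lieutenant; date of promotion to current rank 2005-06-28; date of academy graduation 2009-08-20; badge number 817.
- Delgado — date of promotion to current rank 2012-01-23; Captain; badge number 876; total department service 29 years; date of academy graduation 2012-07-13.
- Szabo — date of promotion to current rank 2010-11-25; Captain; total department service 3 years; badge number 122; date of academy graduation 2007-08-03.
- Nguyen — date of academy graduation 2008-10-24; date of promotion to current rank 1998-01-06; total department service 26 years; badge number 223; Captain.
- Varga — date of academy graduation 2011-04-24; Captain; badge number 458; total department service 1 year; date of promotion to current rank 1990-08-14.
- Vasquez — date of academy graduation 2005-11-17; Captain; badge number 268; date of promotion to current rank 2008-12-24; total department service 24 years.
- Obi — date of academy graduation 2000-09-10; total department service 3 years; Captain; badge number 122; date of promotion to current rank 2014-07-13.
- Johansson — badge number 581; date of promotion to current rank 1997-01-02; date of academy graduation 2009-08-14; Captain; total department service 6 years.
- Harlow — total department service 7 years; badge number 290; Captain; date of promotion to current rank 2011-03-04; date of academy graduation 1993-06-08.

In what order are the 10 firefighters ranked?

Delgado, Nguyen, Vasquez, Dimitriou, Harlow, Johansson, Obi, Szabo, Varga, Romero

By rank: Delgado, Nguyen, Vasquez, Dimitriou, Harlow, Johansson, Obi, Szabo and Varga (Captain); then Romero (Lieutenant).
Among Delgado, Nguyen, Vasquez, Dimitriou, Harlow, Johansson, Obi, Szabo and Varga, by total department service (higher first): Delgado (29 years) before Nguyen (26 years) before Vasquez (24 years) before Dimitriou (17 years) before Harlow (7 years) before Johansson (6 years) before Obi and Szabo (3 years) before Varga (1 year).
Obi and Szabo both have badge number 122, so the next rule applies.
Among Obi and Szabo, alphabetically by surname: Obi before Szabo.
Full order: Delgado, Nguyen, Vasquez, Dimitriou, Harlow, Johansson, Obi, Szabo, Varga, Romero.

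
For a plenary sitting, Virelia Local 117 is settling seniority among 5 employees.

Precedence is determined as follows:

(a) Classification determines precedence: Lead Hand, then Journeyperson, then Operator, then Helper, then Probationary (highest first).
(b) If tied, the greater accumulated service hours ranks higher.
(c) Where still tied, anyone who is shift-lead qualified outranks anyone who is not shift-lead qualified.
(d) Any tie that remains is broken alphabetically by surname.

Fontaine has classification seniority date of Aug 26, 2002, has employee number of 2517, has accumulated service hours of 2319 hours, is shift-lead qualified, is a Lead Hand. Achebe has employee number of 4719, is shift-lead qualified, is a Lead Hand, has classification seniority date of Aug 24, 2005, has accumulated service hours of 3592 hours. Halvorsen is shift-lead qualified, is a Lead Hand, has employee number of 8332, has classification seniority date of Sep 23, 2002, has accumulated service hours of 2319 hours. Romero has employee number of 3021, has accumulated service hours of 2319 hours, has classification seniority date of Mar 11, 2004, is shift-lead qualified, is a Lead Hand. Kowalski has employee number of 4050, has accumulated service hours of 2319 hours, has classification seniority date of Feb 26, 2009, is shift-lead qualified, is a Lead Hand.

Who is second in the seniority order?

Fontaine

By classification: Achebe, Fontaine, Halvorsen, Kowalski and Romero (Lead Hand).
Among Achebe, Fontaine, Halvorsen, Kowalski and Romero, by accumulated service hours (higher first): Achebe (3592 hours) before Fontaine, Halvorsen, Kowalski and Romero (2319 hours).
Fontaine, Halvorsen, Kowalski and Romero are each shift-lead qualified, so the next rule applies.
Among Fontaine, Halvorsen, Kowalski and Romero, alphabetically by surname: Fontaine before Halvorsen before Kowalski before Romero.
Order: Achebe, Fontaine, Halvorsen, Kowalski, Romero.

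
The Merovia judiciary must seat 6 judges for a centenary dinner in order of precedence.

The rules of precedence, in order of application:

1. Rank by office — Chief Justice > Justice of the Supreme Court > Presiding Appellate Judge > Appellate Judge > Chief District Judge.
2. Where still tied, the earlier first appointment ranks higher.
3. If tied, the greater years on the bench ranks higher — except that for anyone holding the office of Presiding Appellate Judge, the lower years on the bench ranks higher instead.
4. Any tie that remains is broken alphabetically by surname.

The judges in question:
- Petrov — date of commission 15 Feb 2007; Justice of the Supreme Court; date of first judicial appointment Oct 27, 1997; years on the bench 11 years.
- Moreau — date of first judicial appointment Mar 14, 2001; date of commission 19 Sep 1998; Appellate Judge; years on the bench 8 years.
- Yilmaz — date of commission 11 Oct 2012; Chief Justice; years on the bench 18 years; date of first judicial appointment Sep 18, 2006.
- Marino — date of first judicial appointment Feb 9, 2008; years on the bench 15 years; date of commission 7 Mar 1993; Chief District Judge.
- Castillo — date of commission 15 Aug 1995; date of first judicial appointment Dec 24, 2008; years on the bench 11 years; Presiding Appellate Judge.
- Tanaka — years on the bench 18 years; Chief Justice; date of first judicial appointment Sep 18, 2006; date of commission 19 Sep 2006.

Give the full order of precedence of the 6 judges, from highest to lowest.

Tanaka, Yilmaz, Petrov, Castillo, Moreau, Marino

By office: Tanaka and Yilmaz (Chief Justice); then Petrov (Justice of the Supreme Court); then Castillo (Presiding Appellate Judge); then Moreau (Appellate Judge); then Marino (Chief District Judge).
Tanaka and Yilmaz both have date of first judicial appointment Sep 18, 2006, so the next rule applies.
Tanaka and Yilmaz both have years on the bench 18 years, so the next rule applies.
Among Tanaka and Yilmaz, alphabetically by surname: Tanaka before Yilmaz.
Full order: Tanaka, Yilmaz, Petrov, Castillo, Moreau, Marino.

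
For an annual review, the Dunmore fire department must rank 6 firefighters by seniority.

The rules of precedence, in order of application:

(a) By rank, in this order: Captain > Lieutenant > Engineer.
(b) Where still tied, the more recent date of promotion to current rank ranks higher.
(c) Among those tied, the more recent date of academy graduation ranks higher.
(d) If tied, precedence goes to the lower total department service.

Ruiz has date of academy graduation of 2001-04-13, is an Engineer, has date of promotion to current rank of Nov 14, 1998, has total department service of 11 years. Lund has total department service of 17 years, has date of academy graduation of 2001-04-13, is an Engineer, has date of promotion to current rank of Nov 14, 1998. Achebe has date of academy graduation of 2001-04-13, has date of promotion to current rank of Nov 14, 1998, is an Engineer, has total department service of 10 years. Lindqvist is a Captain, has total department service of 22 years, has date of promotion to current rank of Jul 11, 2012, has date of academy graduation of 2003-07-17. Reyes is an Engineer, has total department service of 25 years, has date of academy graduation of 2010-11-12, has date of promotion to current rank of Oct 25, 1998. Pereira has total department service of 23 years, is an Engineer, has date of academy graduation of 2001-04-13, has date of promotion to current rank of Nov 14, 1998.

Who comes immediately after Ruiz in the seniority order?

Lund

By rank: Lindqvist (Captain); then Achebe, Ruiz, Lund, Pereira and Reyes (Engineer).
Among Achebe, Ruiz, Lund, Pereira and Reyes, by date of promotion to current rank (later first): Achebe, Ruiz, Lund and Pereira (Nov 14, 1998) before Reyes (Oct 25, 1998).
Achebe, Ruiz, Lund and Pereira all have date of academy graduation 2001-04-13, so the next rule applies.
Among Achebe, Ruiz, Lund and Pereira, by total department service (lower first): Achebe (10 years) before Ruiz (11 years) before Lund (17 years) before Pereira (23 years).
Order: Lindqvist, Achebe, Ruiz, Lund, Pereira, Reyes.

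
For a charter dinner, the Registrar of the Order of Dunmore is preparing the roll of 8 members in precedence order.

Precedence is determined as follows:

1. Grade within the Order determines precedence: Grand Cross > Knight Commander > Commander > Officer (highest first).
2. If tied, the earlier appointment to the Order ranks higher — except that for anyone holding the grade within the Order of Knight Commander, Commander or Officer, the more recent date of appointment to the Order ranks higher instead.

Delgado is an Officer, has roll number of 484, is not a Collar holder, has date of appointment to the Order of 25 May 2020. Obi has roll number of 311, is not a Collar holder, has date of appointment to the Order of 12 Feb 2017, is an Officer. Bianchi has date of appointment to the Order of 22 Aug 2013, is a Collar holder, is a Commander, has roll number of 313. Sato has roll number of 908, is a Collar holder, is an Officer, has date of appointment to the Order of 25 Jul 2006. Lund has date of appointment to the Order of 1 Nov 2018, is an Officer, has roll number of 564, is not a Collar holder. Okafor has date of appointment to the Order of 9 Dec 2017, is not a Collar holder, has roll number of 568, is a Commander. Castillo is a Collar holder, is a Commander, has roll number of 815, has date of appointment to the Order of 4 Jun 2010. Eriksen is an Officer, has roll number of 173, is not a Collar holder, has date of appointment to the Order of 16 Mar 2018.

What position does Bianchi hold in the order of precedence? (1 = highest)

By grade within the Order: Okafor, Bianchi and Castillo (Commander); then Delgado, Lund, Eriksen, Obi and Sato (Officer).
Among Okafor, Bianchi and Castillo, by date of appointment to the Order (later first) (reversed rule for this group): Okafor (9 Dec 2017) before Bianchi (22 Aug 2013) before Castillo (4 Jun 2010).
Among Delgado, Lund, Eriksen, Obi and Sato, by date of appointment to the Order (later first) (reversed rule for this group): Delgado (25 May 2020) before Lund (1 Nov 2018) before Eriksen (16 Mar 2018) before Obi (12 Feb 2017) before Sato (25 Jul 2006).
Order: Okafor, Bianchi, Castillo, Delgado, Lund, Eriksen, Obi, Sato. So position 2.

2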